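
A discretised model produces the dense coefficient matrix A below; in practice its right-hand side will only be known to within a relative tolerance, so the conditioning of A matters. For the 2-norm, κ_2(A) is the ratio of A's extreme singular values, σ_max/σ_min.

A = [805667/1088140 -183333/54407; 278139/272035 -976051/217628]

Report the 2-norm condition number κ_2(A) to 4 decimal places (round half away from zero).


265.4000

M = AᵀA = [75475206721/47361946384 -20959159860/2960121649; -20959159860/2960121649 1490451376825/47361946384]. tr(M)=465772333/14087432, det(M)=6996025/450797824
char-poly roots: 529/16 and 13225/28174864
κ = σ_max/σ_min = (23/4)/(115/5308) = 265.4000


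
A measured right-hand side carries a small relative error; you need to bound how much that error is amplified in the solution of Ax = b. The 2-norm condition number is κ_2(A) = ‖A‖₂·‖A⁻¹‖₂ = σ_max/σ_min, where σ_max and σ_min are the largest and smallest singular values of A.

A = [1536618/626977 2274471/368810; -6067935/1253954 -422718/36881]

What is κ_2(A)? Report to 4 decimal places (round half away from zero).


form AᵀA = [160085171889/5440832644 480003523992/6801040805; 480003523992/6801040805 23042269082241/136020816100] with trace 80013012957/402428450 and determinant 395254161/128777104
solving λ² − 80013012957/402428450·λ + 395254161/128777104 = 0 gives λ = 19881/100, 497025/32194276
κ = σ_max/σ_min = (141/10)/(705/5674) = 113.4800

113.4800


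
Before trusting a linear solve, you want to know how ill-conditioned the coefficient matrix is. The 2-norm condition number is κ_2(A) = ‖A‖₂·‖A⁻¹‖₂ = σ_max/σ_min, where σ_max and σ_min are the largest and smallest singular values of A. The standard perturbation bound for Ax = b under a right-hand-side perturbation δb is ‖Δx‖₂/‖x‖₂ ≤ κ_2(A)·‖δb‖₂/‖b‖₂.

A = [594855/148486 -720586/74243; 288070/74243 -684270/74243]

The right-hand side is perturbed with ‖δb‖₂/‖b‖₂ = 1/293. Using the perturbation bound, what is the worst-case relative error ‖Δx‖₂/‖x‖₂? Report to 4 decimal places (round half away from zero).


0.9746

AᵀA = [685789770625/22048092196 -411439751415/5512023049; -411439751415/5512023049 987469616296/5512023049]; tr = 27429989561/130462084, det = 17682025/32615521
eigenvalues of AᵀA: λ = (tr ± √(tr²−4·det))/2 = 841/4, 84100/32615521
κ_2(A) = √(λ_max/λ_min) = √((841/4) / (84100/32615521)) = 285.5500
worst-case relative error ≤ 285.5500 × 1/293 = 0.9746


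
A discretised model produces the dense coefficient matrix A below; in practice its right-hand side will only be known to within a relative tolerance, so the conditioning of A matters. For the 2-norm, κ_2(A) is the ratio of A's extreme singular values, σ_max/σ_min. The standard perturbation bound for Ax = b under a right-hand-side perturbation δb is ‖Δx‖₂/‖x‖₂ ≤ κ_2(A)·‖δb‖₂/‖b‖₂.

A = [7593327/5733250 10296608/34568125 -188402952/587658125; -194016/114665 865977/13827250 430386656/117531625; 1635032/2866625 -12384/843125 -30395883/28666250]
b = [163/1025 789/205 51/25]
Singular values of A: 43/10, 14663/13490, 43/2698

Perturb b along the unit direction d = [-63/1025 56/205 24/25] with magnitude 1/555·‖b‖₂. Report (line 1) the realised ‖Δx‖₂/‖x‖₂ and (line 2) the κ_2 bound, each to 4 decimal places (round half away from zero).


0.0026
0.4861

largest singular value 43/10, smallest 43/2698
condition number: (43/10) ÷ (43/2698) = 269.8000
perturbation bound = 269.8000·1/555 = 0.4861
solve Ax = b  →  x = [46.9555 -180.4457 25.8336]
2-norm of b is 4.3589; of x, 188.2361
with δb = [-0.0005 0.0021 0.0075], A·Δx = δb → ‖Δx‖ = 0.4928
realised ‖Δx‖/‖x‖ = 0.0026
tightness: 0.0026 against a bound of 0.4861 (unrounded ratio ≈ 0.0054)


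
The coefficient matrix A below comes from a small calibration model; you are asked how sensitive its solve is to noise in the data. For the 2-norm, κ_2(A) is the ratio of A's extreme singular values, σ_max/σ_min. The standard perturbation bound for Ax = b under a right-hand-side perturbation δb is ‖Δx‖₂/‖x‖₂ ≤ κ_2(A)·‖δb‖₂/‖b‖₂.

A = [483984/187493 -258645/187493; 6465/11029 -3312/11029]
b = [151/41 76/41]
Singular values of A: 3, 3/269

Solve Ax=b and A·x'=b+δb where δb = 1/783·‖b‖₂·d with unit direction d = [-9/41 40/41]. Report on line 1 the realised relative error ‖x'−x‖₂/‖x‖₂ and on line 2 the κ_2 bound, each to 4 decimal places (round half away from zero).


0.0053
0.3436

from the listed singular values, σ₁ = 3, σ_n = 3/269
κ = σ_max/σ_min = 3/(3/269) = 269.0000
κ_2(A)·‖δb‖/‖b‖ = 0.3436
solve Ax = b  →  x = [43.3725 78.4902]
2-norm of b is 4.1231; of x, 89.6766
re-solving with b+δb shifts x by Δx of norm 0.4722
realised ‖Δx‖/‖x‖ = 0.0053
realised/bound (from unrounded values) ≈ 0.0153


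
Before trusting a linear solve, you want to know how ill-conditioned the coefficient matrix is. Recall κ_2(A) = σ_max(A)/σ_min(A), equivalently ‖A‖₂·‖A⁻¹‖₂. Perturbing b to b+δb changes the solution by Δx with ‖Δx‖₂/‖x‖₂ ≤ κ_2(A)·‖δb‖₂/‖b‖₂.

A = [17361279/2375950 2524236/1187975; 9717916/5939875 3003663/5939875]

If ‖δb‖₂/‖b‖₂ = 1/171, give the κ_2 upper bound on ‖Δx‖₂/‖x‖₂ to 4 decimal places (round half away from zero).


1.6267

AᵀA = [4707377619529/83955062500 343241471118/20988765625; 343241471118/20988765625 100128599649/20988765625]; tr = 8172627229/134328100, det = 257049/5373124
solving λ² − 8172627229/134328100·λ + 257049/5373124 = 0 gives λ = 1521/25, 4225/5373124
κ = σ_max/σ_min = (39/5)/(65/2318) = 278.1600
perturbation bound = 278.1600·1/171 = 1.6267


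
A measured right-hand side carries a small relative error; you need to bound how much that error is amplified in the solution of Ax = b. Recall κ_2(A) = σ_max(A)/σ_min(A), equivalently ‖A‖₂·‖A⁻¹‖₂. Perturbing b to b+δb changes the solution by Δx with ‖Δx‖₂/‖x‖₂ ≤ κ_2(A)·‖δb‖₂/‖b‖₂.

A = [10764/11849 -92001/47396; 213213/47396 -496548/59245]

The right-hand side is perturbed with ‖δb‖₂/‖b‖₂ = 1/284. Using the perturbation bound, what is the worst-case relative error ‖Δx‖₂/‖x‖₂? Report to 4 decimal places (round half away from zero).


form AᵀA = [28146105/1336336 -16481556/417605; -16481556/417605 2472672969/33408400] with trace 5495373/57800 and determinant 2313441/1849600
eigenvalues of AᵀA: λ = (tr ± √(tr²−4·det))/2 = 1521/16, 1521/115600
κ = σ_max/σ_min = (39/4)/(39/340) = 85.0000
bound on ‖Δx‖/‖x‖: κ·ε = 85.0000·1/284 = 0.2993

0.2993


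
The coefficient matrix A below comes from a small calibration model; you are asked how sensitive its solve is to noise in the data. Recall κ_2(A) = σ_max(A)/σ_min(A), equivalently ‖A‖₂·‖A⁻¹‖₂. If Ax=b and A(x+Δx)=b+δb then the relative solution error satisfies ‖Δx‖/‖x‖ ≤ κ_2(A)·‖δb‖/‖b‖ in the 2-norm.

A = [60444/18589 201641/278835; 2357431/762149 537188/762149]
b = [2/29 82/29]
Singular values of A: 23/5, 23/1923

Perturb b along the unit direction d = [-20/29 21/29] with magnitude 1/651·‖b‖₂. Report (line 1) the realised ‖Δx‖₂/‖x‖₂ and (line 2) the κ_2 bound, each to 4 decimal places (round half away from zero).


0.0022
0.5908

from the listed singular values, σ₁ = 23/5, σ_n = 23/1923
κ_2(A) = (23/5) / (23/1923) = 384.6000
bound on ‖Δx‖/‖x‖: κ·ε = 384.6000·1/651 = 0.5908
solve Ax = b  →  x = [-36.2821 163.2344]
‖b‖₂ = 2.8284 and ‖x‖₂ = 167.2180
re-solving with b+δb shifts x by Δx of norm 0.3633
dividing the unrounded norms, ‖Δx‖/‖x‖ = 0.0022
realised/bound (from unrounded values) ≈ 0.0037


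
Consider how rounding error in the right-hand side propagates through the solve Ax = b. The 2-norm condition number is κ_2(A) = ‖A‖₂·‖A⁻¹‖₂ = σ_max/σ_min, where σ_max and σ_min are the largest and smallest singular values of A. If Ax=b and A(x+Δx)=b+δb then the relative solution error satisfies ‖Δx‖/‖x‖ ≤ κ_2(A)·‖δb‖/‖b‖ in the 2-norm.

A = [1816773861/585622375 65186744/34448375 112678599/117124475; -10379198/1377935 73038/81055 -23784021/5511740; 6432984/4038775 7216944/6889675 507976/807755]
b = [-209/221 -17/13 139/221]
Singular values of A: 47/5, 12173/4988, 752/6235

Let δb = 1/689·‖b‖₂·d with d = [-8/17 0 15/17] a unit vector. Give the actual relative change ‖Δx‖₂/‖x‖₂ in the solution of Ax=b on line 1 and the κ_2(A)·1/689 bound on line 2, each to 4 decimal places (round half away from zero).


0.0025
0.1131

from the listed singular values, σ₁ = 47/5, σ_n = 752/6235
condition number: (47/5) ÷ (752/6235) = 77.9375
worst-case relative error ≤ 77.9375 × 1/689 = 0.1131
solve Ax = b  →  x = [-3.7058 1.9282 7.1745]
‖b‖₂ = 1.7321 and ‖x‖₂ = 8.3020
Δx = A⁻¹·δb where δb = 1/689·1.7321·d; ‖Δx‖ = 0.0208
relative error = 0.0025
so the bound overstates the realised error by a factor of ≈ 45.0559 (computed from the unrounded values)


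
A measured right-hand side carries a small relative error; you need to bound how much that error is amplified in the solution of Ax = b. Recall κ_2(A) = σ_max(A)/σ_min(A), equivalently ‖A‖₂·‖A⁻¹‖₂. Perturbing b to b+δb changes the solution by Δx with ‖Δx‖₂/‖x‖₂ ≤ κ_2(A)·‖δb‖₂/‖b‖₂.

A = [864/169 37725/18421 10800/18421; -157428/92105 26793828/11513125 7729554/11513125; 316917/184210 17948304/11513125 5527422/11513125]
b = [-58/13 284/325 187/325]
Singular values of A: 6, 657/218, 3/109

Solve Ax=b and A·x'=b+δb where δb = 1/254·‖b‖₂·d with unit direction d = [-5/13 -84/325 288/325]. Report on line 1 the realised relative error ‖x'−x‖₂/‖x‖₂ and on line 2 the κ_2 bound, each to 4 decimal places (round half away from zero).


0.0090
0.8583

largest singular value 6, smallest 3/109
κ_2(A) = 6 / (3/109) = 218.0000
perturbation bound = 218.0000·1/254 = 0.8583
solve Ax = b  →  x = [-0.7430 -20.2988 69.7740]
‖b‖₂ = 4.5826 and ‖x‖₂ = 72.6705
δb = ε·‖b‖·d = [-0.0069 -0.0047 0.0160]; solving A·Δx = δb gives ‖Δx‖ = 0.6555
dividing the unrounded norms, ‖Δx‖/‖x‖ = 0.0090
so the bound overstates the realised error by a factor of ≈ 95.1480 (computed from the unrounded values)


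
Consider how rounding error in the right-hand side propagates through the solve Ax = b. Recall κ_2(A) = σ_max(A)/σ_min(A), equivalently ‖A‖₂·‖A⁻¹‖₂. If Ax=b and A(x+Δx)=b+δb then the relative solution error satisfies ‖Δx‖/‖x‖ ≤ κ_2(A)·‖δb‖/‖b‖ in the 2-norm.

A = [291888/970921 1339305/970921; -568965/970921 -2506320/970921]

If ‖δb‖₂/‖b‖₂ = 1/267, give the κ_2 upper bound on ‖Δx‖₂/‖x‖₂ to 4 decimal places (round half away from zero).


M = AᵀA = [1414947321/3261894769 6286973760/3261894769; 6286973760/3261894769 27942483825/3261894769]. tr(M)=17464266/1940449, det(M)=2025/1940449
eigenvalues of AᵀA: λ = (tr ± √(tr²−4·det))/2 = 9, 225/1940449
κ = σ_max/σ_min = 3/(15/1393) = 278.6000
bound on ‖Δx‖/‖x‖: κ·ε = 278.6000·1/267 = 1.0434

1.0434


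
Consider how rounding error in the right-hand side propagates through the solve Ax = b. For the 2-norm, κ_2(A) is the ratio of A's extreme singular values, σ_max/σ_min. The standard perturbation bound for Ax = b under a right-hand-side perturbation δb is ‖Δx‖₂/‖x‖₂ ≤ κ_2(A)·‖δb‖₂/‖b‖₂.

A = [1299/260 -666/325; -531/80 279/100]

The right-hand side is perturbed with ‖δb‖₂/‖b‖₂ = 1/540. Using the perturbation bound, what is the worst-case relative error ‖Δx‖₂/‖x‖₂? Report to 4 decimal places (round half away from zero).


0.4444

form AᵀA = [2985993/43264 -1555173/54080; -1555173/54080 810081/67600] with trace 518409/6400 and determinant 729/6400
solving λ² − 518409/6400·λ + 729/6400 = 0 gives λ = 81, 9/6400
κ = σ_max/σ_min = 9/(3/80) = 240.0000
κ_2(A)·‖δb‖/‖b‖ = 0.4444


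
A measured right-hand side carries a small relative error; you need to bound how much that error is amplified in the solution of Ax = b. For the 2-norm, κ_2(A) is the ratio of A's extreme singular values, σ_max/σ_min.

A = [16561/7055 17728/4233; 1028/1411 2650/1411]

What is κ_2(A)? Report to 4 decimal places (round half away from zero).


AᵀA = [300686321/49773025 334456408/29863815; 334456408/29863815 377484484/17918289]; tr = 42018301/1550025, det = 114244/62001
char-poly roots: 676/25 and 4225/62001
σ_max=√(676/25)=(26/5), σ_min=√(4225/62001)=(65/249) → κ = 19.9200

19.9200


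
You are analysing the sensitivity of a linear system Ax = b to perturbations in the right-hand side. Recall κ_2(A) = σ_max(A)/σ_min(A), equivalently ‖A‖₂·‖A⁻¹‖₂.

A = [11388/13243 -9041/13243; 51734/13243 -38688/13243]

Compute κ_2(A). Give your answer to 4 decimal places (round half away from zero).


161.5000

AᵀA = [1669300/104329 -1251900/104329; -1251900/104329 939025/104329]; tr = 2608325/104329, det = 2500/104329
eigenvalues of AᵀA: λ = (tr ± √(tr²−4·det))/2 = 25, 100/104329
κ_2(A) = √(λ_max/λ_min) = √(25 / (100/104329)) = 161.5000


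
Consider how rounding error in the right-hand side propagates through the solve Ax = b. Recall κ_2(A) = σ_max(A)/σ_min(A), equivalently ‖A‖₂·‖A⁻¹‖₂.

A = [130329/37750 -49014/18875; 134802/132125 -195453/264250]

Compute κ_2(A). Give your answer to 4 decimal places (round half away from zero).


211.4000

form AᵀA = [1447972929/111724900 -271485432/27931225; -271485432/27931225 814506921/111724900] with trace 45249597/2234498 and determinant 164025/17875984
λ_max, λ_min = (45249597/2234498 ± √511835692973796/1248245328001)/2 = 81/4, 2025/4468996
κ = σ_max/σ_min = (9/2)/(45/2114) = 211.4000


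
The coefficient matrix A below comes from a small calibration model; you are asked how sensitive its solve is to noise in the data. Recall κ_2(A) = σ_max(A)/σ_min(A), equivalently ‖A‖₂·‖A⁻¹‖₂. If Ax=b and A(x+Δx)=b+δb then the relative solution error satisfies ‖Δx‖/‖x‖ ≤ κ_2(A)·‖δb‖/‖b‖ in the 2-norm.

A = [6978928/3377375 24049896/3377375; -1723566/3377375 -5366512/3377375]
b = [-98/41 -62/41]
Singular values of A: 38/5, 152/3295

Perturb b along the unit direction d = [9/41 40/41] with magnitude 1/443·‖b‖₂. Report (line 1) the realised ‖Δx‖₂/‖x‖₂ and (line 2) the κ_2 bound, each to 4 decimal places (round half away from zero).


0.0032
0.3719

σ_max = 38/5, σ_min = 152/3295
κ = σ_max/σ_min = (38/5)/(152/3295) = 164.7500
κ_2(A)·‖δb‖/‖b‖ = 0.3719
solve Ax = b  →  x = [41.5474 -12.3921]
‖b‖ = 2.8284, ‖x‖ = 43.3561
re-solving with b+δb shifts x by Δx of norm 0.1384
relative error = 0.0032
realised/bound (from unrounded values) ≈ 0.0086


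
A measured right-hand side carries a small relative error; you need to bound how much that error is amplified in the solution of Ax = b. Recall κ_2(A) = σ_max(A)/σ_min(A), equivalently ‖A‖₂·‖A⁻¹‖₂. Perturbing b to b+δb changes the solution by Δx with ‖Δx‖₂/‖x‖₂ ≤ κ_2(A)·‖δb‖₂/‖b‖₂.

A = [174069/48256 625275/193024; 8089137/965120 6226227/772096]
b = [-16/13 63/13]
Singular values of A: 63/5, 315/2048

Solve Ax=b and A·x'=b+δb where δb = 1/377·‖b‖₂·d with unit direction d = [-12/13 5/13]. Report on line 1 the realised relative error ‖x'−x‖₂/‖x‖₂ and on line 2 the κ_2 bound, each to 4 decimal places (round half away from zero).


from the listed singular values, σ₁ = 63/5, σ_n = 315/2048
κ = σ_max/σ_min = (63/5)/(315/2048) = 81.9200
worst-case relative error ≤ 81.9200 × 1/377 = 0.2173
solve Ax = b  →  x = [-13.2217 14.3431]
‖b‖₂ = 5.0000 and ‖x‖₂ = 19.5073
Δx = A⁻¹·δb where δb = 1/377·5.0000·d; ‖Δx‖ = 0.0862
dividing the unrounded norms, ‖Δx‖/‖x‖ = 0.0044
so the bound overstates the realised error by a factor of ≈ 49.1585 (computed from the unrounded values)

0.0044
0.2173


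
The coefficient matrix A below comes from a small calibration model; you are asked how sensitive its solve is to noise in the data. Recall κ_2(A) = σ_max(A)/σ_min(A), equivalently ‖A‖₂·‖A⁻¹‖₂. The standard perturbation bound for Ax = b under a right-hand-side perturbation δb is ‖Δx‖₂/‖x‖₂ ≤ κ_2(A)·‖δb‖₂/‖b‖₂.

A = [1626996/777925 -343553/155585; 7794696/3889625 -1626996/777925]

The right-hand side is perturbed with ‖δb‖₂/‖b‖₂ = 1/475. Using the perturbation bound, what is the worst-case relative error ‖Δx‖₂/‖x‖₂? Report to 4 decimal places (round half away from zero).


0.7303

AᵀA = [150933632976/17989515625 -31695509076/3597903125; -31695509076/3597903125 6656162401/719580625]; tr = 377333761/21390625, det = 1382976/534765625
char-poly roots: 441/25 and 3136/21390625
σ_max=√(441/25)=(21/5), σ_min=√(3136/21390625)=(56/4625) → κ = 346.8750
perturbation bound = 346.8750·1/475 = 0.7303


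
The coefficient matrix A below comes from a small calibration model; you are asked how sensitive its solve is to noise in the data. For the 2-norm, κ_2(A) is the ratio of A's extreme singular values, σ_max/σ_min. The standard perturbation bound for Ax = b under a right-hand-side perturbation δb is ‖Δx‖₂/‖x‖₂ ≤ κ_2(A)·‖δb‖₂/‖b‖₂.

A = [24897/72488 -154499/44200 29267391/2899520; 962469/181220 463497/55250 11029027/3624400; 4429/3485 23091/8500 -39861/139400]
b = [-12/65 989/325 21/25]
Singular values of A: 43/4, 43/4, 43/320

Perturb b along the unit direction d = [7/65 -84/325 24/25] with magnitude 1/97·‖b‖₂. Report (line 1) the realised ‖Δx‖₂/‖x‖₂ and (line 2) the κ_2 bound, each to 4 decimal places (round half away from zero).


from the listed singular values, σ₁ = 43/4, σ_n = 43/320
condition number: (43/4) ÷ (43/320) = 80.0000
worst-case relative error ≤ 80.0000 × 1/97 = 0.8247
solve Ax = b  →  x = [0.1485 0.2462 0.0619]
‖b‖₂ = 3.1623 and ‖x‖₂ = 0.2942
Δx = A⁻¹·δb where δb = 1/97·3.1623·d; ‖Δx‖ = 0.2426
relative error = 0.8247
realised/bound = 1 exactly: the bound is attained for this b and d

0.8247
0.8247


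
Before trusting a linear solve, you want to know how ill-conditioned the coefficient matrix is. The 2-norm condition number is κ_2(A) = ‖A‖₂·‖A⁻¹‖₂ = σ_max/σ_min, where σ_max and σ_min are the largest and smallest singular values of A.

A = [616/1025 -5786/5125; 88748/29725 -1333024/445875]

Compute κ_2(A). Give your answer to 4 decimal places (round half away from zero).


12.3000

form AᵀA = [13112528/1413721 -203673008/21205815; -203673008/21205815 3248554276/318087225] with trace 7370836/378225 and determinant 937024/378225
solving λ² − 7370836/378225·λ + 937024/378225 = 0 gives λ = 484/25, 1936/15129
σ_max=√(484/25)=(22/5), σ_min=√(1936/15129)=(44/123) → κ = 12.3000


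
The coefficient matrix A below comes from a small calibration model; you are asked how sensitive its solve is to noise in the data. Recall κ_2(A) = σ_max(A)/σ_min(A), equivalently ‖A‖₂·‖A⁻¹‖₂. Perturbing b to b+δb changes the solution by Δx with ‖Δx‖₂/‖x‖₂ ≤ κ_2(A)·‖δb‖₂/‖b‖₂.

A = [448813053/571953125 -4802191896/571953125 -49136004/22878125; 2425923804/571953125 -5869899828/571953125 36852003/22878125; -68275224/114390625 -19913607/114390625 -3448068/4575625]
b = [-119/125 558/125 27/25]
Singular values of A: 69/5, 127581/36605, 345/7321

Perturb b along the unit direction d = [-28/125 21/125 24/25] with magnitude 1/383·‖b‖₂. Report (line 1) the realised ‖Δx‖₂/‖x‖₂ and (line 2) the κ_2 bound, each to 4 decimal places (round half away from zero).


0.0061
0.7646

σ_max = 69/5, σ_min = 345/7321
condition number: (69/5) ÷ (345/7321) = 292.8400
worst-case relative error ≤ 292.8400 × 1/383 = 0.7646
solve Ax = b  →  x = [-32.0377 -9.5708 26.1529]
‖b‖₂ = 4.6904 and ‖x‖₂ = 42.4499
Δx = A⁻¹·δb where δb = 1/383·4.6904·d; ‖Δx‖ = 0.2599
relative error = 0.0061
realised/bound (from unrounded values) ≈ 0.0080


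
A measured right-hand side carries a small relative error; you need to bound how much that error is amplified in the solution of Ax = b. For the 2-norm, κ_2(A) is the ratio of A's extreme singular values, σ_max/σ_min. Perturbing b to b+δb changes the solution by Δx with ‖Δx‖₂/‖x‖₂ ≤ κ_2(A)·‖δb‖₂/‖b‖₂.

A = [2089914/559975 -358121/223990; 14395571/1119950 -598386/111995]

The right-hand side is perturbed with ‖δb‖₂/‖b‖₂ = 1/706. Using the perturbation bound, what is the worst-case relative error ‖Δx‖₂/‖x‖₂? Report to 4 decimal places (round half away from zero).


0.4881

AᵀA = [359525482441/2006860804 -37450200960/501715201; -37450200960/501715201 62420554825/2006860804]; tr = 1248361057/5937458, det = 17682025/47499664
solving λ² − 1248361057/5937458·λ + 17682025/47499664 = 0 gives λ = 841/4, 21025/11874916
so κ_2 = √((841/4) / (21025/11874916)) = 344.6000
κ_2(A)·‖δb‖/‖b‖ = 0.4881


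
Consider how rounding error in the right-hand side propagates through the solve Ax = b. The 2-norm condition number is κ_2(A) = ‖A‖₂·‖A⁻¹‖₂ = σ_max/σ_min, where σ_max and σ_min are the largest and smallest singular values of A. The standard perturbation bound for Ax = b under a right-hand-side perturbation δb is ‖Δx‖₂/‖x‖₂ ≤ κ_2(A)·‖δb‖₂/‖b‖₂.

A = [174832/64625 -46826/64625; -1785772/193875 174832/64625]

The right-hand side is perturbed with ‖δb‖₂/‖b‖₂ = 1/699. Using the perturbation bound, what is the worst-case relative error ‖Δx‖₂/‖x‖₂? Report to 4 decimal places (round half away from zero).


form AᵀA = [5542524304/60140025 -538832224/20046675; -538832224/20046675 52414244/6682225] with trace 240570100/2405601 and determinant 1000000/2405601
λ_max, λ_min = (240570100/2405601 ± √57864350610010000/5786916171201)/2 = 100, 10000/2405601
so κ_2 = √(100 / (10000/2405601)) = 155.1000
worst-case relative error ≤ 155.1000 × 1/699 = 0.2219

0.2219


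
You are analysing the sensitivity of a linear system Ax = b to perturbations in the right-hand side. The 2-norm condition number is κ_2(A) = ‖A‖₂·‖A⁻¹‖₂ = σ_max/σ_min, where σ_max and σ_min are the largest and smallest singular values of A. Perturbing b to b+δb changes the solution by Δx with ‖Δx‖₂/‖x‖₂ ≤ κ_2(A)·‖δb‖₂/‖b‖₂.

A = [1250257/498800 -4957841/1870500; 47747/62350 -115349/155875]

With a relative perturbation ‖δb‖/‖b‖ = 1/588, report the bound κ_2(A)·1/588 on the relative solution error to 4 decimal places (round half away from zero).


0.1404

M = AᵀA = [2734477169/398082304 -10763683217/1492808640; -10763683217/1492808640 42393862081/5598032400]. tr(M)=1538120281/106502400, det(M)=130321/4260096
solving λ² − 1538120281/106502400·λ + 130321/4260096 = 0 gives λ = 361/25, 9025/4260096
so κ_2 = √((361/25) / (9025/4260096)) = 82.5600
κ_2(A)·‖δb‖/‖b‖ = 0.1404


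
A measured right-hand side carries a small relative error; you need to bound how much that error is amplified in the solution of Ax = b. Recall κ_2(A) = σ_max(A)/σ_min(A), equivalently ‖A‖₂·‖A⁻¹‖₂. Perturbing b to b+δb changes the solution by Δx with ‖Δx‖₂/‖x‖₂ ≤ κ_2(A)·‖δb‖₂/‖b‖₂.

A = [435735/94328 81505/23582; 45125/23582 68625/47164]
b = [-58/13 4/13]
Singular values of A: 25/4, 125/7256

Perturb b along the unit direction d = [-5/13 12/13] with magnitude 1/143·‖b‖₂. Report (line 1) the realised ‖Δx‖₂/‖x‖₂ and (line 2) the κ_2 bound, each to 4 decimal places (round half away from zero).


0.0156
2.5371

σ_max = 25/4, σ_min = 125/7256
κ_2(A) = (25/4) / (125/7256) = 362.8000
perturbation bound = 362.8000·1/143 = 2.5371
solve Ax = b  →  x = [-70.1696 92.4928]
‖b‖₂ = 4.4721 and ‖x‖₂ = 116.0978
Δx = A⁻¹·δb where δb = 1/143·4.4721·d; ‖Δx‖ = 1.8154
relative error = 0.0156
so the bound overstates the realised error by a factor of ≈ 162.2516 (computed from the unrounded values)


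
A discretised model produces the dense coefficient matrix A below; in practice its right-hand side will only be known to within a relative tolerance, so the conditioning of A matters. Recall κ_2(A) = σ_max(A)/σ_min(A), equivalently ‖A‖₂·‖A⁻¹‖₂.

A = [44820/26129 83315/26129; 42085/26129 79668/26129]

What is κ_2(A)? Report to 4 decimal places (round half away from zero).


265.0000

M = AᵀA = [4494625/811801 8426880/811801; 8426880/811801 15800689/811801]. tr(M)=70226/2809, det(M)=25/2809
λ_max, λ_min = (70226/2809 ± √4931410176/7890481)/2 = 25, 1/2809
κ = σ_max/σ_min = 5/(1/53) = 265.0000


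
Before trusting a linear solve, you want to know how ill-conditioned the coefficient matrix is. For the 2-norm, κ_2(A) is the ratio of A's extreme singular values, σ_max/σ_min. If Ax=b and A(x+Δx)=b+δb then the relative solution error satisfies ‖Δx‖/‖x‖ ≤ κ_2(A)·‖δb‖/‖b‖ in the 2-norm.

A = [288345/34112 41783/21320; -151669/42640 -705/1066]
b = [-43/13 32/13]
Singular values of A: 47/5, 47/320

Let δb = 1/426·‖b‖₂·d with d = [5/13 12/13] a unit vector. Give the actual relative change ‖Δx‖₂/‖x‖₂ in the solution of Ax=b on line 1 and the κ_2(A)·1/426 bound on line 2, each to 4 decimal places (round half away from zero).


0.0097
0.1502

largest singular value 47/5, smallest 47/320
κ = σ_max/σ_min = (47/5)/(47/320) = 64.0000
worst-case relative error ≤ 64.0000 × 1/426 = 0.1502
solve Ax = b  →  x = [-1.9097 6.5490]
‖b‖₂ = 4.1231 and ‖x‖₂ = 6.8218
Δx = A⁻¹·δb where δb = 1/426·4.1231·d; ‖Δx‖ = 0.0659
dividing the unrounded norms, ‖Δx‖/‖x‖ = 0.0097
so the bound overstates the realised error by a factor of ≈ 15.5526 (computed from the unrounded values)


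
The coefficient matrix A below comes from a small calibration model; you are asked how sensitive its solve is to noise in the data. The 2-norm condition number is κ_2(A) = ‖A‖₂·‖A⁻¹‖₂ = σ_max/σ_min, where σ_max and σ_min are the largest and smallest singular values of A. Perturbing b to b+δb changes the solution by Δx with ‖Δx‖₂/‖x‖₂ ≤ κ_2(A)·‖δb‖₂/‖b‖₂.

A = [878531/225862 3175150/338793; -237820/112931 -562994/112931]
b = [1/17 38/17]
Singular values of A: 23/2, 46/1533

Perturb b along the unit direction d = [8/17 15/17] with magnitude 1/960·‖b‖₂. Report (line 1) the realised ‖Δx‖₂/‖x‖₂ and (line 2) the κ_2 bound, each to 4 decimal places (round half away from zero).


from the listed singular values, σ₁ = 23/2, σ_n = 46/1533
κ = σ_max/σ_min = (23/2)/(46/1533) = 383.2500
perturbation bound = 383.2500·1/960 = 0.3992
solve Ax = b  →  x = [-61.5585 25.5552]
‖b‖₂ = 2.2361 and ‖x‖₂ = 66.6522
δb = ε·‖b‖·d = [0.0011 0.0021]; solving A·Δx = δb gives ‖Δx‖ = 0.0776
relative error = 0.0012
so the bound overstates the realised error by a factor of ≈ 342.7895 (computed from the unrounded values)

0.0012
0.3992


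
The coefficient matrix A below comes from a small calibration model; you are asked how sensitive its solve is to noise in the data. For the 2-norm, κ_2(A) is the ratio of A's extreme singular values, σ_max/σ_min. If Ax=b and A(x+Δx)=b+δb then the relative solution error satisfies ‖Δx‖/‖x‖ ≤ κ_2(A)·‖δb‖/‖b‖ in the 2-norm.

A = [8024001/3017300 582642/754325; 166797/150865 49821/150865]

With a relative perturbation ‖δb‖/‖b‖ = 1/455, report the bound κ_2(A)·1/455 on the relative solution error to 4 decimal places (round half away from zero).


M = AᵀA = [446823004329/53870410000 16290293859/6733801250; 16290293859/6733801250 2375887581/3366900625]. tr(M)=775739529/86192656, det(M)=50625/86192656
λ_max, λ_min = (775739529/86192656 ± √601754362840301841/7429173948334336)/2 = 9, 5625/86192656
κ_2(A) = √(λ_max/λ_min) = √(9 / (5625/86192656)) = 371.3600
bound on ‖Δx‖/‖x‖: κ·ε = 371.3600·1/455 = 0.8162

0.8162


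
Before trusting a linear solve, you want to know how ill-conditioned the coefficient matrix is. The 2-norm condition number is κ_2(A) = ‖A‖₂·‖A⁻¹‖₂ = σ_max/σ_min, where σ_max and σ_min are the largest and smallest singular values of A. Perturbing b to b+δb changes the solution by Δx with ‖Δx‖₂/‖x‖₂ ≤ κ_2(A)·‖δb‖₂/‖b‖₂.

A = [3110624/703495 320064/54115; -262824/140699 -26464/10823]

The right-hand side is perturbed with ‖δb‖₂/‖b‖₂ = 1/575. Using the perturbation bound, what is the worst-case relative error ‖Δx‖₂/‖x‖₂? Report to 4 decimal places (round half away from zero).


0.4706

M = AᵀA = [67472739904/2928433225 89960239872/2928433225; 89960239872/2928433225 119949546496/2928433225]. tr(M)=7496891456/117137329, det(M)=6553600/117137329
λ_max, λ_min = (7496891456/117137329 ± √56200310818248462336/13721153845254241)/2 = 64, 102400/117137329
κ = σ_max/σ_min = 8/(320/10823) = 270.5750
perturbation bound = 270.5750·1/575 = 0.4706


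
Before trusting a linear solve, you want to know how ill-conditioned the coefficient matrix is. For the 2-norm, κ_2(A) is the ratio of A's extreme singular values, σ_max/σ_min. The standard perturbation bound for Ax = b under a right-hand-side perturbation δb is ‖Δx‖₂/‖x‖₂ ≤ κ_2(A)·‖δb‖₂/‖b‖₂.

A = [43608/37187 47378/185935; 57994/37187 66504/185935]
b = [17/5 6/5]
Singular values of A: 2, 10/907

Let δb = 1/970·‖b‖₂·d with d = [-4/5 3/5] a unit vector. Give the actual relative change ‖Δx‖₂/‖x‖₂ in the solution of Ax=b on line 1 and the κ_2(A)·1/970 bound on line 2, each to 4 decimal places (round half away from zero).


σ_max = 2, σ_min = 10/907
κ = σ_max/σ_min = 2/(10/907) = 181.4000
bound on ‖Δx‖/‖x‖: κ·ε = 181.4000·1/970 = 0.1870
solve Ax = b  →  x = [41.2829 -176.6463]
2-norm of b is 3.6056; of x, 181.4062
δb = ε·‖b‖·d = [-0.0030 0.0022]; solving A·Δx = δb gives ‖Δx‖ = 0.3371
relative error = 0.0019
so the bound overstates the realised error by a factor of ≈ 100.6261 (computed from the unrounded values)

0.0019
0.1870


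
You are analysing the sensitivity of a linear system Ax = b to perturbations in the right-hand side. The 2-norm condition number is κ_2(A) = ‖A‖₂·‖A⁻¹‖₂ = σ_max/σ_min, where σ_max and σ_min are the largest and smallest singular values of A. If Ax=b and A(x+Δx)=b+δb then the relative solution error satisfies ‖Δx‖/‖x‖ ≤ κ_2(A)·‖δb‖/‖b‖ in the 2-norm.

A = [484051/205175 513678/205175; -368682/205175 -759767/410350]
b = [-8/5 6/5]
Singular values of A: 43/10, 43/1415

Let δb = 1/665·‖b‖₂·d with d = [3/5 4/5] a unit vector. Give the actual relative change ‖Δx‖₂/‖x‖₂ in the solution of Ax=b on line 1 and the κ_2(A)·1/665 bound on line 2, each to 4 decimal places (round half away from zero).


from the listed singular values, σ₁ = 43/10, σ_n = 43/1415
κ = σ_max/σ_min = (43/10)/(43/1415) = 141.5000
perturbation bound = 141.5000·1/665 = 0.2128
solve Ax = b  →  x = [-0.3208 -0.3368]
‖b‖₂ = 2.0000 and ‖x‖₂ = 0.4651
re-solving with b+δb shifts x by Δx of norm 0.0990
dividing the unrounded norms, ‖Δx‖/‖x‖ = 0.2128
realised/bound = 1 exactly: the bound is attained for this b and d

0.2128
0.2128


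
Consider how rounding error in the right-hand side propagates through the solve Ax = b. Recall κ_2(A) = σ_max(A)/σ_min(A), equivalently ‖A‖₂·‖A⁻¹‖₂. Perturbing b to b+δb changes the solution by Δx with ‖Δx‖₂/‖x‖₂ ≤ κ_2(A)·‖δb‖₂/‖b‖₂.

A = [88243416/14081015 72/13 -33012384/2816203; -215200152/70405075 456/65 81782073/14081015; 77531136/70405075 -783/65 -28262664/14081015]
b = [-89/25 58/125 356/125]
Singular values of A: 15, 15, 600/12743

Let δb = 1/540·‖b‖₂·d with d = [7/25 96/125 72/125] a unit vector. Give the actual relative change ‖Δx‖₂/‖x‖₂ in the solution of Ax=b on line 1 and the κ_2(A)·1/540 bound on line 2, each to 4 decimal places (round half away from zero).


0.0085
0.5900

σ_max = 15, σ_min = 600/12743
κ = σ_max/σ_min = 15/(600/12743) = 318.5750
worst-case relative error ≤ 318.5750 × 1/540 = 0.5900
solve Ax = b  →  x = [18.6480 -0.2256 10.1665]
‖b‖₂ = 4.5826 and ‖x‖₂ = 21.2404
δb = ε·‖b‖·d = [0.0024 0.0065 0.0049]; solving A·Δx = δb gives ‖Δx‖ = 0.1802
realised ‖Δx‖/‖x‖ = 0.0085
so the bound overstates the realised error by a factor of ≈ 69.5256 (computed from the unrounded values)


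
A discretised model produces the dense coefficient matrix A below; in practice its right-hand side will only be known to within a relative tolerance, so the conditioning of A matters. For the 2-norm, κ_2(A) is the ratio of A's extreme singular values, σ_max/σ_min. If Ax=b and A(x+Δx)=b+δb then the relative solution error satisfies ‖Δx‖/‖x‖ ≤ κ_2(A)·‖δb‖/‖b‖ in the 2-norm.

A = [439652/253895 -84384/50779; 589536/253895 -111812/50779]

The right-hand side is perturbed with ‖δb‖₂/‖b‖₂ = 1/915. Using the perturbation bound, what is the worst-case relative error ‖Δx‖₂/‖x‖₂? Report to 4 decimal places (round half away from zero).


0.3827

form AᵀA = [21633863056/2578506841 -20603358720/2578506841; -20603358720/2578506841 19622582800/2578506841] with trace 49056416/3066001 and determinant 6400/3066001
eigenvalues of AᵀA: λ = (tr ± √(tr²−4·det))/2 = 16, 400/3066001
κ_2(A) = √(λ_max/λ_min) = √(16 / (400/3066001)) = 350.2000
worst-case relative error ≤ 350.2000 × 1/915 = 0.3827


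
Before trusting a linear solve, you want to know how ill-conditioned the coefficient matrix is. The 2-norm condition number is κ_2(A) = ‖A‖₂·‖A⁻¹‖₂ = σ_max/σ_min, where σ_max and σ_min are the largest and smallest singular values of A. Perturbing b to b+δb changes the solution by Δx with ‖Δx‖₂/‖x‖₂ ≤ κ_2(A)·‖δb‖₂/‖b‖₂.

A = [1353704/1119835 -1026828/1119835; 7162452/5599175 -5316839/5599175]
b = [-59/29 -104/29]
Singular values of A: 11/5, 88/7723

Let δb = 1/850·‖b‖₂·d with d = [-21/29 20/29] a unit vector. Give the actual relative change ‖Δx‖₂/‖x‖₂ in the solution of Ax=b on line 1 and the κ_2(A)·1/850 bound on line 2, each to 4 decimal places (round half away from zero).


0.0048
0.2271

largest singular value 11/5, smallest 88/7723
κ = σ_max/σ_min = (11/5)/(88/7723) = 193.0750
bound on ‖Δx‖/‖x‖: κ·ε = 193.0750·1/850 = 0.2271
solve Ax = b  →  x = [-54.1114 -69.1182]
‖b‖₂ = 4.1231 and ‖x‖₂ = 87.7802
Δx = A⁻¹·δb where δb = 1/850·4.1231·d; ‖Δx‖ = 0.4257
dividing the unrounded norms, ‖Δx‖/‖x‖ = 0.0048
realised/bound (from unrounded values) ≈ 0.0214


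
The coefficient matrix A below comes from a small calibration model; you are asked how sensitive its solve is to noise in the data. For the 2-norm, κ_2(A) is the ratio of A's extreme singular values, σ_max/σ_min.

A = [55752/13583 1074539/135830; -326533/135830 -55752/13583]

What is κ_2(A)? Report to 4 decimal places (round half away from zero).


AᵀA = [1444471801/63840100 135142848/3192005; 135142848/3192005 5070804889/63840100]; tr = 2254421/22090, det = 104060401/22090000
char-poly roots: 10201/100 and 10201/220900
κ_2(A) = √(λ_max/λ_min) = √((10201/100) / (10201/220900)) = 47.0000

47.0000


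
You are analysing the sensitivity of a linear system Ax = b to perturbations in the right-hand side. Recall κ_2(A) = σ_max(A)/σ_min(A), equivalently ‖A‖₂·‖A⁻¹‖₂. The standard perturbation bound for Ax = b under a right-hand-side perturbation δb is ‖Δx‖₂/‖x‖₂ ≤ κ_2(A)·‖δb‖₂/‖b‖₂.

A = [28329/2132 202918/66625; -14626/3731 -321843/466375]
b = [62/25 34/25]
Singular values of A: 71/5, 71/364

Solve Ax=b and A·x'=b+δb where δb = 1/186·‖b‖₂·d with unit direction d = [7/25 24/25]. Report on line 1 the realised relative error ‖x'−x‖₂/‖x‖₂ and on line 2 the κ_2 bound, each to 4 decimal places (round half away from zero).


0.0076
0.3914

σ_max = 71/5, σ_min = 71/364
condition number: (71/5) ÷ (71/364) = 72.8000
bound on ‖Δx‖/‖x‖: κ·ε = 72.8000·1/186 = 0.3914
solve Ax = b  →  x = [-2.1134 10.0344]
‖b‖₂ = 2.8284 and ‖x‖₂ = 10.2545
Δx = A⁻¹·δb where δb = 1/186·2.8284·d; ‖Δx‖ = 0.0780
dividing the unrounded norms, ‖Δx‖/‖x‖ = 0.0076
tightness: 0.0076 against a bound of 0.3914 (unrounded ratio ≈ 0.0194)


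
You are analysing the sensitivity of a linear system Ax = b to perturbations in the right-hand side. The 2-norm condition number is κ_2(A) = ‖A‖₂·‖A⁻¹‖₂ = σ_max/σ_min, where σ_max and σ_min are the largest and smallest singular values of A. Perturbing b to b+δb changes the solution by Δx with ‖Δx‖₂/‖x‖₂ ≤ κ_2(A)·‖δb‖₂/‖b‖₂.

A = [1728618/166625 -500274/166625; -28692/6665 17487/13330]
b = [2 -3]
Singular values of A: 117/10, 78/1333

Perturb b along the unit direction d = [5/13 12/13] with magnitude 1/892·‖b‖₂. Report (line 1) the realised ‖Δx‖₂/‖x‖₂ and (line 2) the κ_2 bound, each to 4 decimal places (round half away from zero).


0.0020
0.2242

σ_max = 117/10, σ_min = 78/1333
κ = σ_max/σ_min = (117/10)/(78/1333) = 199.9500
perturbation bound = 199.9500·1/892 = 0.2242
solve Ax = b  →  x = [-9.3241 -32.8841]
‖b‖ = 3.6056, ‖x‖ = 34.1804
with δb = [0.0016 0.0037], A·Δx = δb → ‖Δx‖ = 0.0691
relative error = 0.0020
tightness: 0.0020 against a bound of 0.2242 (unrounded ratio ≈ 0.0090)


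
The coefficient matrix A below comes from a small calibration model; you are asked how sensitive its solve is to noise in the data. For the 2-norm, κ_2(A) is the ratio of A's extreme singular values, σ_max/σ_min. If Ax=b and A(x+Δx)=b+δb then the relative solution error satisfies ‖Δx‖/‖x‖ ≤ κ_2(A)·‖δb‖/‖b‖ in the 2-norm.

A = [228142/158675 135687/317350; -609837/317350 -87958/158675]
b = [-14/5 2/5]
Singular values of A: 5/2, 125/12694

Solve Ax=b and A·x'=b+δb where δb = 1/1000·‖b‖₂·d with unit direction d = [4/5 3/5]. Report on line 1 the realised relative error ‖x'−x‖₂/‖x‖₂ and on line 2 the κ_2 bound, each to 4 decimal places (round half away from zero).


0.0014
0.2539

from the listed singular values, σ₁ = 5/2, σ_n = 125/12694
condition number: (5/2) ÷ (125/12694) = 253.8800
bound on ‖Δx‖/‖x‖: κ·ε = 253.8800·1/1000 = 0.2539
solve Ax = b  →  x = [56.1011 -195.2038]
‖b‖₂ = 2.8284 and ‖x‖₂ = 203.1056
re-solving with b+δb shifts x by Δx of norm 0.2872
dividing the unrounded norms, ‖Δx‖/‖x‖ = 0.0014
so the bound overstates the realised error by a factor of ≈ 179.5217 (computed from the unrounded values)


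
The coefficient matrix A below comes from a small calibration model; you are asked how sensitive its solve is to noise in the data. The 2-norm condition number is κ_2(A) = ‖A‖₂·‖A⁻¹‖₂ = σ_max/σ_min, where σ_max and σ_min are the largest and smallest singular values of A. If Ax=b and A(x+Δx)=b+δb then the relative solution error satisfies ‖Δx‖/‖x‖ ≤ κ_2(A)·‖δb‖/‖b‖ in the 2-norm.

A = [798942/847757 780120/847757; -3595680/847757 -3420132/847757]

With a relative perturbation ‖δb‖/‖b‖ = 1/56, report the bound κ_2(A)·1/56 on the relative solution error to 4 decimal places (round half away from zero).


AᵀA = [8070923844/427538329 7686478800/427538329; 7686478800/427538329 7320577104/427538329]; tr = 18301428/508369, det = 5184/508369
char-poly roots: 36 and 144/508369
so κ_2 = √(36 / (144/508369)) = 356.5000
bound on ‖Δx‖/‖x‖: κ·ε = 356.5000·1/56 = 6.3661

6.3661
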